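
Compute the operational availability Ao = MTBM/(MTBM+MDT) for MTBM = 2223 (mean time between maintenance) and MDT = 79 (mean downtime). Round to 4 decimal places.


MTBM = 2223
MDT = 79
MTBM + MDT = 2302
Ao = 2223 / 2302
Ao = 0.9657

0.9657


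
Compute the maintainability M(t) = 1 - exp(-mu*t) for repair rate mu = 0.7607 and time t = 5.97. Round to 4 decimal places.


mu = 0.7607, t = 5.97
mu * t = 0.7607 * 5.97 = 4.5414
exp(-4.5414) = 0.0107
M(t) = 1 - 0.0107
M(t) = 0.9893

0.9893


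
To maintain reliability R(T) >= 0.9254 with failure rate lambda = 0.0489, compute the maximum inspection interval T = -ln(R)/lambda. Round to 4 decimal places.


R_target = 0.9254
lambda = 0.0489
-ln(0.9254) = 0.0775
T = 0.0775 / 0.0489
T = 1.5855

1.5855


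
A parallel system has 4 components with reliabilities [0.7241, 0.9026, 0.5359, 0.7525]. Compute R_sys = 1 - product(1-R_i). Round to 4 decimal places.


Components: [0.7241, 0.9026, 0.5359, 0.7525]
(1 - 0.7241) = 0.2759, running product = 0.2759
(1 - 0.9026) = 0.0974, running product = 0.0269
(1 - 0.5359) = 0.4641, running product = 0.0125
(1 - 0.7525) = 0.2475, running product = 0.0031
Product of (1-R_i) = 0.0031
R_sys = 1 - 0.0031 = 0.9969

0.9969


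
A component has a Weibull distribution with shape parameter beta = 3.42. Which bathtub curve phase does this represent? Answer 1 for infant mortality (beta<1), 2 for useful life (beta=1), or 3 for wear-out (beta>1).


beta = 3.42
Compare beta to 1:
beta < 1 => infant mortality (phase 1)
beta = 1 => useful life (phase 2)
beta > 1 => wear-out (phase 3)
Since beta = 3.42, this is wear-out (increasing failure rate)
Phase = 3

3


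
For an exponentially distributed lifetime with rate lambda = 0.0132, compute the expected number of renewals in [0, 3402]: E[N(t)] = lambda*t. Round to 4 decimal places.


lambda = 0.0132
t = 3402
E[N(t)] = lambda * t
E[N(t)] = 0.0132 * 3402
E[N(t)] = 44.9064

44.9064


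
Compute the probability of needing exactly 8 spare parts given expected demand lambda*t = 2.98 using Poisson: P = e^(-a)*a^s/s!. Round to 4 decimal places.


a = 2.98, s = 8
e^(-a) = e^(-2.98) = 0.0508
a^s = 2.98^8 = 6219.1368
s! = 40320
P = 0.0508 * 6219.1368 / 40320
P = 0.0078

0.0078


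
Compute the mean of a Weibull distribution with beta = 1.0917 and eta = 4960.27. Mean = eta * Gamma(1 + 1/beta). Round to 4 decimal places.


beta = 1.0917, eta = 4960.27
1/beta = 0.916
1 + 1/beta = 1.916
Gamma(1.916) = 0.9673
Mean = 4960.27 * 0.9673
Mean = 4798.3089

4798.3089


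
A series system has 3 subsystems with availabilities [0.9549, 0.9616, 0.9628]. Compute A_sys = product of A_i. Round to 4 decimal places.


Subsystems: [0.9549, 0.9616, 0.9628]
After subsystem 1 (A=0.9549): product = 0.9549
After subsystem 2 (A=0.9616): product = 0.9182
After subsystem 3 (A=0.9628): product = 0.8841
A_sys = 0.8841

0.8841


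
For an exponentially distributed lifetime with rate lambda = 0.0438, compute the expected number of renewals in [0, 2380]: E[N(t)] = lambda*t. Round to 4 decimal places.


lambda = 0.0438
t = 2380
E[N(t)] = lambda * t
E[N(t)] = 0.0438 * 2380
E[N(t)] = 104.244

104.244


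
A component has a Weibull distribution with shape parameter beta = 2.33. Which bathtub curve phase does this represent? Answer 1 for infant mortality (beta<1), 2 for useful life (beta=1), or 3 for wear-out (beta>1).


beta = 2.33
Compare beta to 1:
beta < 1 => infant mortality (phase 1)
beta = 1 => useful life (phase 2)
beta > 1 => wear-out (phase 3)
Since beta = 2.33, this is wear-out (increasing failure rate)
Phase = 3

3


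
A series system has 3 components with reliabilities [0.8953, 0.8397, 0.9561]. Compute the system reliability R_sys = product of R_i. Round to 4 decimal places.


Components: [0.8953, 0.8397, 0.9561]
After component 1 (R=0.8953): product = 0.8953
After component 2 (R=0.8397): product = 0.7518
After component 3 (R=0.9561): product = 0.7188
R_sys = 0.7188

0.7188


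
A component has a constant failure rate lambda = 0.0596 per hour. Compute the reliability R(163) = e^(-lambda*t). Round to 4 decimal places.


lambda = 0.0596
t = 163
lambda * t = 9.7148
R(t) = e^(-9.7148)
R(t) = 0.0001

0.0001


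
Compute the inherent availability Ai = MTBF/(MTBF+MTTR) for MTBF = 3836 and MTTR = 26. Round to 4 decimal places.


MTBF = 3836
MTTR = 26
MTBF + MTTR = 3862
Ai = 3836 / 3862
Ai = 0.9933

0.9933


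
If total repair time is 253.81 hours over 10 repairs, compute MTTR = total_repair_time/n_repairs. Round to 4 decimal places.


total_repair_time = 253.81
n_repairs = 10
MTTR = 253.81 / 10
MTTR = 25.381

25.381


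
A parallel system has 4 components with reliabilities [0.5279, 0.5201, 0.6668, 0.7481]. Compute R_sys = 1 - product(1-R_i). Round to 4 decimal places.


Components: [0.5279, 0.5201, 0.6668, 0.7481]
(1 - 0.5279) = 0.4721, running product = 0.4721
(1 - 0.5201) = 0.4799, running product = 0.2266
(1 - 0.6668) = 0.3332, running product = 0.0755
(1 - 0.7481) = 0.2519, running product = 0.019
Product of (1-R_i) = 0.019
R_sys = 1 - 0.019 = 0.981

0.981


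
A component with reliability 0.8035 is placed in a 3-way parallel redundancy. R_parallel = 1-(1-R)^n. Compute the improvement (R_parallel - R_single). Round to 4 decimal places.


R_single = 0.8035, n = 3
1 - R_single = 0.1965
(1 - R_single)^n = 0.1965^3 = 0.0076
R_parallel = 1 - 0.0076 = 0.9924
Improvement = 0.9924 - 0.8035
Improvement = 0.1889

0.1889


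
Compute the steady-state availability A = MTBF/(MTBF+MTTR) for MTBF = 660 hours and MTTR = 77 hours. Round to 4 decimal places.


MTBF = 660
MTTR = 77
MTBF + MTTR = 737
A = 660 / 737
A = 0.8955

0.8955


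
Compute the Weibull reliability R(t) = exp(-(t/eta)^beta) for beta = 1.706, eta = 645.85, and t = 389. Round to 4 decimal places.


beta = 1.706, eta = 645.85, t = 389
t/eta = 389 / 645.85 = 0.6023
(t/eta)^beta = 0.6023^1.706 = 0.4211
R(t) = exp(-0.4211)
R(t) = 0.6563

0.6563


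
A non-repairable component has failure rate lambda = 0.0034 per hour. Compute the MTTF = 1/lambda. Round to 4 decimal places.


lambda = 0.0034
MTTF = 1 / 0.0034
MTTF = 294.1176

294.1176


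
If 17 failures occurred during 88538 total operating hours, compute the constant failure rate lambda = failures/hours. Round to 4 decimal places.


failures = 17
total_hours = 88538
lambda = 17 / 88538
lambda = 0.0002

0.0002


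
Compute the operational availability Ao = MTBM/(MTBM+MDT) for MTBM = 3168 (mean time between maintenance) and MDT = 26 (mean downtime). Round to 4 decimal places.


MTBM = 3168
MDT = 26
MTBM + MDT = 3194
Ao = 3168 / 3194
Ao = 0.9919

0.9919


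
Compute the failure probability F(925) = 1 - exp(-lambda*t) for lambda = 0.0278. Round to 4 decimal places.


lambda = 0.0278, t = 925
lambda * t = 25.715
exp(-25.715) = 0.0
F(t) = 1 - 0.0
F(t) = 1.0

1.0


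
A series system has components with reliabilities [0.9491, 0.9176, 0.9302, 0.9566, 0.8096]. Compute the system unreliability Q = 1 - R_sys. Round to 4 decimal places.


Components: [0.9491, 0.9176, 0.9302, 0.9566, 0.8096]
After component 1: product = 0.9491
After component 2: product = 0.8709
After component 3: product = 0.8101
After component 4: product = 0.7749
After component 5: product = 0.6274
R_sys = 0.6274
Q = 1 - 0.6274 = 0.3726

0.3726


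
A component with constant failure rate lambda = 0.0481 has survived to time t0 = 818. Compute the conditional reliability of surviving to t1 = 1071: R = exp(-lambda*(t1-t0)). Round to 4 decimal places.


lambda = 0.0481
t0 = 818, t1 = 1071
t1 - t0 = 253
lambda * (t1-t0) = 0.0481 * 253 = 12.1693
R = exp(-12.1693)
R = 0.0

0.0


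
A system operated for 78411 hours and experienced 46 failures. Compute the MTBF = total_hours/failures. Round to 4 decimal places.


total_hours = 78411
failures = 46
MTBF = 78411 / 46
MTBF = 1704.587

1704.587


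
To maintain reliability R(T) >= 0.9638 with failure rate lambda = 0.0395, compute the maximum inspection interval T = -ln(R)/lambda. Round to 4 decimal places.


R_target = 0.9638
lambda = 0.0395
-ln(0.9638) = 0.0369
T = 0.0369 / 0.0395
T = 0.9335

0.9335


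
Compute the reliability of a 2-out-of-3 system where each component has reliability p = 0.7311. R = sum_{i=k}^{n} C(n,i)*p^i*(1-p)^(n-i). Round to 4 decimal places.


k = 2, n = 3, p = 0.7311
i=2: C(3,2)=3 * 0.7311^2 * 0.2689^1 = 0.4312
i=3: C(3,3)=1 * 0.7311^3 * 0.2689^0 = 0.3908
R = sum of terms = 0.822

0.822


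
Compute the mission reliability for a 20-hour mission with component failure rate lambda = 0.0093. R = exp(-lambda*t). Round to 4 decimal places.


lambda = 0.0093
mission_time = 20
lambda * t = 0.0093 * 20 = 0.186
R = exp(-0.186)
R = 0.8303

0.8303


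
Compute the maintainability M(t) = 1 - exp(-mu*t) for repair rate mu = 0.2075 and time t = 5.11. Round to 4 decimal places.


mu = 0.2075, t = 5.11
mu * t = 0.2075 * 5.11 = 1.0603
exp(-1.0603) = 0.3463
M(t) = 1 - 0.3463
M(t) = 0.6537

0.6537


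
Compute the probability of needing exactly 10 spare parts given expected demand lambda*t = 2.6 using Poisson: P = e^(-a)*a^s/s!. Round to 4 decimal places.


a = 2.6, s = 10
e^(-a) = e^(-2.6) = 0.0743
a^s = 2.6^10 = 14116.7096
s! = 3628800
P = 0.0743 * 14116.7096 / 3628800
P = 0.0003

0.0003


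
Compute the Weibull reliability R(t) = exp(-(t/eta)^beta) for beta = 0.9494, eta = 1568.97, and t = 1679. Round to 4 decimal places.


beta = 0.9494, eta = 1568.97, t = 1679
t/eta = 1679 / 1568.97 = 1.0701
(t/eta)^beta = 1.0701^0.9494 = 1.0665
R(t) = exp(-1.0665)
R(t) = 0.3442

0.3442


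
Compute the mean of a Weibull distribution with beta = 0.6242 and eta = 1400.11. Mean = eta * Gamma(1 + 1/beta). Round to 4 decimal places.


beta = 0.6242, eta = 1400.11
1/beta = 1.6021
1 + 1/beta = 2.6021
Gamma(2.6021) = 1.4318
Mean = 1400.11 * 1.4318
Mean = 2004.7187

2004.7187


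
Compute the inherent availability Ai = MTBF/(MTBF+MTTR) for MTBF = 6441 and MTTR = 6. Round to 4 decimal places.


MTBF = 6441
MTTR = 6
MTBF + MTTR = 6447
Ai = 6441 / 6447
Ai = 0.9991

0.9991


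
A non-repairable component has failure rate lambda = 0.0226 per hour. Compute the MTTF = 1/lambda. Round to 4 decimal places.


lambda = 0.0226
MTTF = 1 / 0.0226
MTTF = 44.2478

44.2478


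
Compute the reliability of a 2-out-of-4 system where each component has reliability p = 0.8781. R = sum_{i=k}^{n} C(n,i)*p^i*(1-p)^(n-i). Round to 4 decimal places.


k = 2, n = 4, p = 0.8781
i=2: C(4,2)=6 * 0.8781^2 * 0.1219^2 = 0.0687
i=3: C(4,3)=4 * 0.8781^3 * 0.1219^1 = 0.3301
i=4: C(4,4)=1 * 0.8781^4 * 0.1219^0 = 0.5945
R = sum of terms = 0.9934

0.9934


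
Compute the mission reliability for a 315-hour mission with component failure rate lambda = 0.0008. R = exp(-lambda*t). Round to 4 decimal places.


lambda = 0.0008
mission_time = 315
lambda * t = 0.0008 * 315 = 0.252
R = exp(-0.252)
R = 0.7772

0.7772


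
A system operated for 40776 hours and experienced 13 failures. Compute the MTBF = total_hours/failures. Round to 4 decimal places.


total_hours = 40776
failures = 13
MTBF = 40776 / 13
MTBF = 3136.6154

3136.6154


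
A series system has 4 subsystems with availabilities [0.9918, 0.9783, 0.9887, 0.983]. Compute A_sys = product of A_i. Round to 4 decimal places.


Subsystems: [0.9918, 0.9783, 0.9887, 0.983]
After subsystem 1 (A=0.9918): product = 0.9918
After subsystem 2 (A=0.9783): product = 0.9703
After subsystem 3 (A=0.9887): product = 0.9593
After subsystem 4 (A=0.983): product = 0.943
A_sys = 0.943

0.943


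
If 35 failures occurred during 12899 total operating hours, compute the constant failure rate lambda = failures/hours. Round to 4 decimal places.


failures = 35
total_hours = 12899
lambda = 35 / 12899
lambda = 0.0027

0.0027


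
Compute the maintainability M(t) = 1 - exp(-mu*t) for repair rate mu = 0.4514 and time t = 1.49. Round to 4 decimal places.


mu = 0.4514, t = 1.49
mu * t = 0.4514 * 1.49 = 0.6726
exp(-0.6726) = 0.5104
M(t) = 1 - 0.5104
M(t) = 0.4896

0.4896


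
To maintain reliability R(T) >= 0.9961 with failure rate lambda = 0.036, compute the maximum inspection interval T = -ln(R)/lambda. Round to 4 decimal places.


R_target = 0.9961
lambda = 0.036
-ln(0.9961) = 0.0039
T = 0.0039 / 0.036
T = 0.1085

0.1085


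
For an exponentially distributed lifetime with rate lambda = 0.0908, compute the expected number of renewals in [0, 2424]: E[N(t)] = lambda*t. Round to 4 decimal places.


lambda = 0.0908
t = 2424
E[N(t)] = lambda * t
E[N(t)] = 0.0908 * 2424
E[N(t)] = 220.0992

220.0992


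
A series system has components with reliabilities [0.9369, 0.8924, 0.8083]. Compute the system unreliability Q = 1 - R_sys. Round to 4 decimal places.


Components: [0.9369, 0.8924, 0.8083]
After component 1: product = 0.9369
After component 2: product = 0.8361
After component 3: product = 0.6758
R_sys = 0.6758
Q = 1 - 0.6758 = 0.3242

0.3242


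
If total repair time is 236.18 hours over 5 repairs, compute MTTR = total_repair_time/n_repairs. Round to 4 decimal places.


total_repair_time = 236.18
n_repairs = 5
MTTR = 236.18 / 5
MTTR = 47.236

47.236


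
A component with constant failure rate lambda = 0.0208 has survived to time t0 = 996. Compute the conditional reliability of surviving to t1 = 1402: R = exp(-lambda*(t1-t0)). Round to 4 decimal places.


lambda = 0.0208
t0 = 996, t1 = 1402
t1 - t0 = 406
lambda * (t1-t0) = 0.0208 * 406 = 8.4448
R = exp(-8.4448)
R = 0.0002

0.0002


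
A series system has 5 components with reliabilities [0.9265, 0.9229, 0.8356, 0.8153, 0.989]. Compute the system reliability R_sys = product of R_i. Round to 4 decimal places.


Components: [0.9265, 0.9229, 0.8356, 0.8153, 0.989]
After component 1 (R=0.9265): product = 0.9265
After component 2 (R=0.9229): product = 0.8551
After component 3 (R=0.8356): product = 0.7145
After component 4 (R=0.8153): product = 0.5825
After component 5 (R=0.989): product = 0.5761
R_sys = 0.5761

0.5761


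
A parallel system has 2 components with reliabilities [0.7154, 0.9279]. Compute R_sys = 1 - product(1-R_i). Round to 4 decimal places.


Components: [0.7154, 0.9279]
(1 - 0.7154) = 0.2846, running product = 0.2846
(1 - 0.9279) = 0.0721, running product = 0.0205
Product of (1-R_i) = 0.0205
R_sys = 1 - 0.0205 = 0.9795

0.9795


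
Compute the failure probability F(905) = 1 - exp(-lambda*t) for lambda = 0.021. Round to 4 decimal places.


lambda = 0.021, t = 905
lambda * t = 19.005
exp(-19.005) = 0.0
F(t) = 1 - 0.0
F(t) = 1.0

1.0


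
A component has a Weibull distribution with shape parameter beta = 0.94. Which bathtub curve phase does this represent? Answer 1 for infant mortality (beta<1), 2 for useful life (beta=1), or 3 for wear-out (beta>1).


beta = 0.94
Compare beta to 1:
beta < 1 => infant mortality (phase 1)
beta = 1 => useful life (phase 2)
beta > 1 => wear-out (phase 3)
Since beta = 0.94, this is infant mortality (decreasing failure rate)
Phase = 1

1


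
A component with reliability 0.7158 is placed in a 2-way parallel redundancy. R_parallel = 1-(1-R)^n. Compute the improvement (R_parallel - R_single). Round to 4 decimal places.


R_single = 0.7158, n = 2
1 - R_single = 0.2842
(1 - R_single)^n = 0.2842^2 = 0.0808
R_parallel = 1 - 0.0808 = 0.9192
Improvement = 0.9192 - 0.7158
Improvement = 0.2034

0.2034


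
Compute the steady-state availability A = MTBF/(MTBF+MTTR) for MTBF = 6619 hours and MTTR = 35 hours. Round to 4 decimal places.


MTBF = 6619
MTTR = 35
MTBF + MTTR = 6654
A = 6619 / 6654
A = 0.9947

0.9947


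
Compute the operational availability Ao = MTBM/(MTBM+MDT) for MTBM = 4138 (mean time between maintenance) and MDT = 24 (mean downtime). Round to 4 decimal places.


MTBM = 4138
MDT = 24
MTBM + MDT = 4162
Ao = 4138 / 4162
Ao = 0.9942

0.9942


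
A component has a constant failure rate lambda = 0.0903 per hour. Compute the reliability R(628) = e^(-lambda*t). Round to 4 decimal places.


lambda = 0.0903
t = 628
lambda * t = 56.7084
R(t) = e^(-56.7084)
R(t) = 0.0

0.0


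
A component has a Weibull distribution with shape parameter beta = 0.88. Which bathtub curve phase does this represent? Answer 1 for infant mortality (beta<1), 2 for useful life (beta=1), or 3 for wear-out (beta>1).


beta = 0.88
Compare beta to 1:
beta < 1 => infant mortality (phase 1)
beta = 1 => useful life (phase 2)
beta > 1 => wear-out (phase 3)
Since beta = 0.88, this is infant mortality (decreasing failure rate)
Phase = 1

1


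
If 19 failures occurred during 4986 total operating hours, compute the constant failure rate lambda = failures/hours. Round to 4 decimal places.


failures = 19
total_hours = 4986
lambda = 19 / 4986
lambda = 0.0038

0.0038


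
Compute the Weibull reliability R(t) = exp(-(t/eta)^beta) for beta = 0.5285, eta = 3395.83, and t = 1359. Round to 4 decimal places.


beta = 0.5285, eta = 3395.83, t = 1359
t/eta = 1359 / 3395.83 = 0.4002
(t/eta)^beta = 0.4002^0.5285 = 0.6163
R(t) = exp(-0.6163)
R(t) = 0.5399

0.5399


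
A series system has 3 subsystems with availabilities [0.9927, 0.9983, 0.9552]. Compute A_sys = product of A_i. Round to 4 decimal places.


Subsystems: [0.9927, 0.9983, 0.9552]
After subsystem 1 (A=0.9927): product = 0.9927
After subsystem 2 (A=0.9983): product = 0.991
After subsystem 3 (A=0.9552): product = 0.9466
A_sys = 0.9466

0.9466


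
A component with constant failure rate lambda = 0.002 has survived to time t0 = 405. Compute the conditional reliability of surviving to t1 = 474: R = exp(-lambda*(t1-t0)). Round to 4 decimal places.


lambda = 0.002
t0 = 405, t1 = 474
t1 - t0 = 69
lambda * (t1-t0) = 0.002 * 69 = 0.138
R = exp(-0.138)
R = 0.8711

0.8711


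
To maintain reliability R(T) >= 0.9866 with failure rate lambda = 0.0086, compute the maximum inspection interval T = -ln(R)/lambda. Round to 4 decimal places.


R_target = 0.9866
lambda = 0.0086
-ln(0.9866) = 0.0135
T = 0.0135 / 0.0086
T = 1.5687

1.5687


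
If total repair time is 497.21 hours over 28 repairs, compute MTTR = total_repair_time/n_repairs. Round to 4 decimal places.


total_repair_time = 497.21
n_repairs = 28
MTTR = 497.21 / 28
MTTR = 17.7575

17.7575


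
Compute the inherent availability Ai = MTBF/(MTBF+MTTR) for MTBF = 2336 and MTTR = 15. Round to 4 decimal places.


MTBF = 2336
MTTR = 15
MTBF + MTTR = 2351
Ai = 2336 / 2351
Ai = 0.9936

0.9936


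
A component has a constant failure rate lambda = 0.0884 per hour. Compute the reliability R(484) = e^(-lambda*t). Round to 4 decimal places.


lambda = 0.0884
t = 484
lambda * t = 42.7856
R(t) = e^(-42.7856)
R(t) = 0.0

0.0


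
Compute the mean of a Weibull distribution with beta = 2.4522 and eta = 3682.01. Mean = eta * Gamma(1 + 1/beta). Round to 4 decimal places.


beta = 2.4522, eta = 3682.01
1/beta = 0.4078
1 + 1/beta = 1.4078
Gamma(1.4078) = 0.8869
Mean = 3682.01 * 0.8869
Mean = 3265.4525

3265.4525


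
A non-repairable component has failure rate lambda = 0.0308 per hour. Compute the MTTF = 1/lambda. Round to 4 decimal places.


lambda = 0.0308
MTTF = 1 / 0.0308
MTTF = 32.4675

32.4675


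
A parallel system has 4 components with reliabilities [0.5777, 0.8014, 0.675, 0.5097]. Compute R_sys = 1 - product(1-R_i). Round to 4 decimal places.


Components: [0.5777, 0.8014, 0.675, 0.5097]
(1 - 0.5777) = 0.4223, running product = 0.4223
(1 - 0.8014) = 0.1986, running product = 0.0839
(1 - 0.675) = 0.325, running product = 0.0273
(1 - 0.5097) = 0.4903, running product = 0.0134
Product of (1-R_i) = 0.0134
R_sys = 1 - 0.0134 = 0.9866

0.9866


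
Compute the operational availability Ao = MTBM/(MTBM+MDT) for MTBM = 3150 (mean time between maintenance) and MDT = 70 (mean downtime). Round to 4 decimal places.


MTBM = 3150
MDT = 70
MTBM + MDT = 3220
Ao = 3150 / 3220
Ao = 0.9783

0.9783


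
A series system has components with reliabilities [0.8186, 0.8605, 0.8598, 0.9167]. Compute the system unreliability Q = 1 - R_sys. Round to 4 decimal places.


Components: [0.8186, 0.8605, 0.8598, 0.9167]
After component 1: product = 0.8186
After component 2: product = 0.7044
After component 3: product = 0.6056
After component 4: product = 0.5552
R_sys = 0.5552
Q = 1 - 0.5552 = 0.4448

0.4448


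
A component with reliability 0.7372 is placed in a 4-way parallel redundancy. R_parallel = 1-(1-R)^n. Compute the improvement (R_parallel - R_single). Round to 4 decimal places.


R_single = 0.7372, n = 4
1 - R_single = 0.2628
(1 - R_single)^n = 0.2628^4 = 0.0048
R_parallel = 1 - 0.0048 = 0.9952
Improvement = 0.9952 - 0.7372
Improvement = 0.258

0.258


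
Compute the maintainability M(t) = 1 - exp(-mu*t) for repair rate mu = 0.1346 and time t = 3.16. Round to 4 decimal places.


mu = 0.1346, t = 3.16
mu * t = 0.1346 * 3.16 = 0.4253
exp(-0.4253) = 0.6536
M(t) = 1 - 0.6536
M(t) = 0.3464

0.3464


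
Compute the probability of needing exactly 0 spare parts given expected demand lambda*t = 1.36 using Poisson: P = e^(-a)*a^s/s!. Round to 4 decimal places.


a = 1.36, s = 0
e^(-a) = e^(-1.36) = 0.2567
a^s = 1.36^0 = 1.0
s! = 1
P = 0.2567 * 1.0 / 1
P = 0.2567

0.2567


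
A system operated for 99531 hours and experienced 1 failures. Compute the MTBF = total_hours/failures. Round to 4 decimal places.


total_hours = 99531
failures = 1
MTBF = 99531 / 1
MTBF = 99531.0

99531.0


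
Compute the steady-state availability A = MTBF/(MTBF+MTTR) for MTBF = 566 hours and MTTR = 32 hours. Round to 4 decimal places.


MTBF = 566
MTTR = 32
MTBF + MTTR = 598
A = 566 / 598
A = 0.9465

0.9465


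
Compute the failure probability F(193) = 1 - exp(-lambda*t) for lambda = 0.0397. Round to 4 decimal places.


lambda = 0.0397, t = 193
lambda * t = 7.6621
exp(-7.6621) = 0.0005
F(t) = 1 - 0.0005
F(t) = 0.9995

0.9995


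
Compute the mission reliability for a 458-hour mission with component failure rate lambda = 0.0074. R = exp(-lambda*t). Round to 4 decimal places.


lambda = 0.0074
mission_time = 458
lambda * t = 0.0074 * 458 = 3.3892
R = exp(-3.3892)
R = 0.0337

0.0337


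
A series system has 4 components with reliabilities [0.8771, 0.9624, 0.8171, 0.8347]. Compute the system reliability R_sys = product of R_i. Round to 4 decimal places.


Components: [0.8771, 0.9624, 0.8171, 0.8347]
After component 1 (R=0.8771): product = 0.8771
After component 2 (R=0.9624): product = 0.8441
After component 3 (R=0.8171): product = 0.6897
After component 4 (R=0.8347): product = 0.5757
R_sys = 0.5757

0.5757


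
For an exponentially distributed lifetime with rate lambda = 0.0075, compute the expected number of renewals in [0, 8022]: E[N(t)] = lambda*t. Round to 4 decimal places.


lambda = 0.0075
t = 8022
E[N(t)] = lambda * t
E[N(t)] = 0.0075 * 8022
E[N(t)] = 60.165

60.165


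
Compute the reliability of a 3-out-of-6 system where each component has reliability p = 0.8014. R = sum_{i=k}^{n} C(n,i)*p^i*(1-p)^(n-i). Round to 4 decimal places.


k = 3, n = 6, p = 0.8014
i=3: C(6,3)=20 * 0.8014^3 * 0.1986^3 = 0.0806
i=4: C(6,4)=15 * 0.8014^4 * 0.1986^2 = 0.244
i=5: C(6,5)=6 * 0.8014^5 * 0.1986^1 = 0.3939
i=6: C(6,6)=1 * 0.8014^6 * 0.1986^0 = 0.2649
R = sum of terms = 0.9835

0.9835


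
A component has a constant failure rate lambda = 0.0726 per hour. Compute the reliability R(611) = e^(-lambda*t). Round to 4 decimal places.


lambda = 0.0726
t = 611
lambda * t = 44.3586
R(t) = e^(-44.3586)
R(t) = 0.0

0.0


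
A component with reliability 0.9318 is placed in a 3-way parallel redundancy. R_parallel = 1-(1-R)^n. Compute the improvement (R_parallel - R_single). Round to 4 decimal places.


R_single = 0.9318, n = 3
1 - R_single = 0.0682
(1 - R_single)^n = 0.0682^3 = 0.0003
R_parallel = 1 - 0.0003 = 0.9997
Improvement = 0.9997 - 0.9318
Improvement = 0.0679

0.0679


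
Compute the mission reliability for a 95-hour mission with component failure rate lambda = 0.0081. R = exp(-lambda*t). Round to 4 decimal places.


lambda = 0.0081
mission_time = 95
lambda * t = 0.0081 * 95 = 0.7695
R = exp(-0.7695)
R = 0.4632

0.4632


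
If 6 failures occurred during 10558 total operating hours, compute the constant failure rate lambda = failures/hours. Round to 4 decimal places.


failures = 6
total_hours = 10558
lambda = 6 / 10558
lambda = 0.0006

0.0006


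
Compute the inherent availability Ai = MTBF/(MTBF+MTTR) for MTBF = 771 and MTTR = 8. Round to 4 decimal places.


MTBF = 771
MTTR = 8
MTBF + MTTR = 779
Ai = 771 / 779
Ai = 0.9897

0.9897


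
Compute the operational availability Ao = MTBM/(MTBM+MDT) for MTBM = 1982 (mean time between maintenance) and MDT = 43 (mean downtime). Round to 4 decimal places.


MTBM = 1982
MDT = 43
MTBM + MDT = 2025
Ao = 1982 / 2025
Ao = 0.9788

0.9788


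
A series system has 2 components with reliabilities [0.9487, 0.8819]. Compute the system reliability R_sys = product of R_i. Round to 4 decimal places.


Components: [0.9487, 0.8819]
After component 1 (R=0.9487): product = 0.9487
After component 2 (R=0.8819): product = 0.8367
R_sys = 0.8367

0.8367


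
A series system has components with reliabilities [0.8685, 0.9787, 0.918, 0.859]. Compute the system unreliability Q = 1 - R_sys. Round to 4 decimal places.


Components: [0.8685, 0.9787, 0.918, 0.859]
After component 1: product = 0.8685
After component 2: product = 0.85
After component 3: product = 0.7803
After component 4: product = 0.6703
R_sys = 0.6703
Q = 1 - 0.6703 = 0.3297

0.3297


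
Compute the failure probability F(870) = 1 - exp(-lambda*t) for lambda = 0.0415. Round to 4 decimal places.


lambda = 0.0415, t = 870
lambda * t = 36.105
exp(-36.105) = 0.0
F(t) = 1 - 0.0
F(t) = 1.0

1.0


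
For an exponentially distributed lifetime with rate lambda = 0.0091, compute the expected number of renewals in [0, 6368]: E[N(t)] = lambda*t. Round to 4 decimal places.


lambda = 0.0091
t = 6368
E[N(t)] = lambda * t
E[N(t)] = 0.0091 * 6368
E[N(t)] = 57.9488

57.9488


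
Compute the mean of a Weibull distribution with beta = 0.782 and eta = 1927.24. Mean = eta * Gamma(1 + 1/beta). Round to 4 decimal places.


beta = 0.782, eta = 1927.24
1/beta = 1.2788
1 + 1/beta = 2.2788
Gamma(2.2788) = 1.1521
Mean = 1927.24 * 1.1521
Mean = 2220.3474

2220.3474


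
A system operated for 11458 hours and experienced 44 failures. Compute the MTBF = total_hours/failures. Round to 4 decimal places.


total_hours = 11458
failures = 44
MTBF = 11458 / 44
MTBF = 260.4091

260.4091


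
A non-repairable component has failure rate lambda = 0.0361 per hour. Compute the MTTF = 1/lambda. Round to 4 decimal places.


lambda = 0.0361
MTTF = 1 / 0.0361
MTTF = 27.7008

27.7008


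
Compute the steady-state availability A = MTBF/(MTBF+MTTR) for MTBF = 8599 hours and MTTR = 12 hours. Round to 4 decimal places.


MTBF = 8599
MTTR = 12
MTBF + MTTR = 8611
A = 8599 / 8611
A = 0.9986

0.9986


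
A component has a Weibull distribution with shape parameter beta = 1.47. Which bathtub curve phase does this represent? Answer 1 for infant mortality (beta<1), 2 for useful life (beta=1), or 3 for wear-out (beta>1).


beta = 1.47
Compare beta to 1:
beta < 1 => infant mortality (phase 1)
beta = 1 => useful life (phase 2)
beta > 1 => wear-out (phase 3)
Since beta = 1.47, this is wear-out (increasing failure rate)
Phase = 3

3


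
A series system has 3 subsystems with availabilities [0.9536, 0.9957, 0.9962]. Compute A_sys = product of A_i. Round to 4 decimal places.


Subsystems: [0.9536, 0.9957, 0.9962]
After subsystem 1 (A=0.9536): product = 0.9536
After subsystem 2 (A=0.9957): product = 0.9495
After subsystem 3 (A=0.9962): product = 0.9459
A_sys = 0.9459

0.9459


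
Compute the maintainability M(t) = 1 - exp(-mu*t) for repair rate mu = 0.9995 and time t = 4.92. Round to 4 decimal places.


mu = 0.9995, t = 4.92
mu * t = 0.9995 * 4.92 = 4.9175
exp(-4.9175) = 0.0073
M(t) = 1 - 0.0073
M(t) = 0.9927

0.9927


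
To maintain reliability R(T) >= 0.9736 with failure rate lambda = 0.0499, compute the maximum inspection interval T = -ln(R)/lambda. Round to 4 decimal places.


R_target = 0.9736
lambda = 0.0499
-ln(0.9736) = 0.0268
T = 0.0268 / 0.0499
T = 0.5362

0.5362


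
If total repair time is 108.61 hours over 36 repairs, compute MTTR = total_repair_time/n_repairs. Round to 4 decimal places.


total_repair_time = 108.61
n_repairs = 36
MTTR = 108.61 / 36
MTTR = 3.0169

3.0169


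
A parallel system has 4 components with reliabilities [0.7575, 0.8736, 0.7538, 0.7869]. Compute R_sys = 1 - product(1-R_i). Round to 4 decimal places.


Components: [0.7575, 0.8736, 0.7538, 0.7869]
(1 - 0.7575) = 0.2425, running product = 0.2425
(1 - 0.8736) = 0.1264, running product = 0.0307
(1 - 0.7538) = 0.2462, running product = 0.0075
(1 - 0.7869) = 0.2131, running product = 0.0016
Product of (1-R_i) = 0.0016
R_sys = 1 - 0.0016 = 0.9984

0.9984


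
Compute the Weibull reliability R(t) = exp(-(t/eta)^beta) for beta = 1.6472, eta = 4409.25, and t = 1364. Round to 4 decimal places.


beta = 1.6472, eta = 4409.25, t = 1364
t/eta = 1364 / 4409.25 = 0.3093
(t/eta)^beta = 0.3093^1.6472 = 0.1448
R(t) = exp(-0.1448)
R(t) = 0.8652

0.8652


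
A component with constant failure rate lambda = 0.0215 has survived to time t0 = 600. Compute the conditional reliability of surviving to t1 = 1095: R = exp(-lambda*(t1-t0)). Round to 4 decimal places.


lambda = 0.0215
t0 = 600, t1 = 1095
t1 - t0 = 495
lambda * (t1-t0) = 0.0215 * 495 = 10.6425
R = exp(-10.6425)
R = 0.0

0.0


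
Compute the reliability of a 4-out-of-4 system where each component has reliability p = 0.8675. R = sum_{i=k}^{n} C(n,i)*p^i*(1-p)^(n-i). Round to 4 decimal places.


k = 4, n = 4, p = 0.8675
i=4: C(4,4)=1 * 0.8675^4 * 0.1325^0 = 0.5663
R = sum of terms = 0.5663

0.5663


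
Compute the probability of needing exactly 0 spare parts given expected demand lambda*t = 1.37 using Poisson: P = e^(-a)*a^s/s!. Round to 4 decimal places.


a = 1.37, s = 0
e^(-a) = e^(-1.37) = 0.2541
a^s = 1.37^0 = 1.0
s! = 1
P = 0.2541 * 1.0 / 1
P = 0.2541

0.2541


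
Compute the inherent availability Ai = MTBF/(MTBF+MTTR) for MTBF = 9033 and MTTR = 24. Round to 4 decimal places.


MTBF = 9033
MTTR = 24
MTBF + MTTR = 9057
Ai = 9033 / 9057
Ai = 0.9974

0.9974


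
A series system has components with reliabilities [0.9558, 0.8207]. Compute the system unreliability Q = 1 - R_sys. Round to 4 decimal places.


Components: [0.9558, 0.8207]
After component 1: product = 0.9558
After component 2: product = 0.7844
R_sys = 0.7844
Q = 1 - 0.7844 = 0.2156

0.2156


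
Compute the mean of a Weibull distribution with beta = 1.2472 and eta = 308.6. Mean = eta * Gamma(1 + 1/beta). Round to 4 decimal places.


beta = 1.2472, eta = 308.6
1/beta = 0.8018
1 + 1/beta = 1.8018
Gamma(1.8018) = 0.9319
Mean = 308.6 * 0.9319
Mean = 287.5725

287.5725


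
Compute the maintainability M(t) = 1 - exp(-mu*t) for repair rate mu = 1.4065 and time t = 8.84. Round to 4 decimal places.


mu = 1.4065, t = 8.84
mu * t = 1.4065 * 8.84 = 12.4335
exp(-12.4335) = 0.0
M(t) = 1 - 0.0
M(t) = 1.0

1.0


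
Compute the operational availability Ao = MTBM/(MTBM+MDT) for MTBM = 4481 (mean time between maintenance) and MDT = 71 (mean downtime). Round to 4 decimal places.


MTBM = 4481
MDT = 71
MTBM + MDT = 4552
Ao = 4481 / 4552
Ao = 0.9844

0.9844


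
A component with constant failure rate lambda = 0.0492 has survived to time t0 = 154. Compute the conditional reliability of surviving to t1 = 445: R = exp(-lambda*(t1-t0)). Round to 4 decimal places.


lambda = 0.0492
t0 = 154, t1 = 445
t1 - t0 = 291
lambda * (t1-t0) = 0.0492 * 291 = 14.3172
R = exp(-14.3172)
R = 0.0

0.0


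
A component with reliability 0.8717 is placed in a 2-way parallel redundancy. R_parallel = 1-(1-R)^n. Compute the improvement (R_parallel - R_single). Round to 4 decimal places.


R_single = 0.8717, n = 2
1 - R_single = 0.1283
(1 - R_single)^n = 0.1283^2 = 0.0165
R_parallel = 1 - 0.0165 = 0.9835
Improvement = 0.9835 - 0.8717
Improvement = 0.1118

0.1118


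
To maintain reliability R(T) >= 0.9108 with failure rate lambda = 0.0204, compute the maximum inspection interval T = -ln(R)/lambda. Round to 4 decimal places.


R_target = 0.9108
lambda = 0.0204
-ln(0.9108) = 0.0934
T = 0.0934 / 0.0204
T = 4.58

4.58


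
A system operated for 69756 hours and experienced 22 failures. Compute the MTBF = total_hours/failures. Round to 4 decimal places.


total_hours = 69756
failures = 22
MTBF = 69756 / 22
MTBF = 3170.7273

3170.7273


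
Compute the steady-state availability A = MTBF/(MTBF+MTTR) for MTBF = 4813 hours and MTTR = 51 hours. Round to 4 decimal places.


MTBF = 4813
MTTR = 51
MTBF + MTTR = 4864
A = 4813 / 4864
A = 0.9895

0.9895


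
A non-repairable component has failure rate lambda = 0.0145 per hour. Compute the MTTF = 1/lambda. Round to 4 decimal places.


lambda = 0.0145
MTTF = 1 / 0.0145
MTTF = 68.9655

68.9655


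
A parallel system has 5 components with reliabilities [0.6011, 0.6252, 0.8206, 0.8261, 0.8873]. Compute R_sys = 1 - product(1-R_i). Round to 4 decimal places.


Components: [0.6011, 0.6252, 0.8206, 0.8261, 0.8873]
(1 - 0.6011) = 0.3989, running product = 0.3989
(1 - 0.6252) = 0.3748, running product = 0.1495
(1 - 0.8206) = 0.1794, running product = 0.0268
(1 - 0.8261) = 0.1739, running product = 0.0047
(1 - 0.8873) = 0.1127, running product = 0.0005
Product of (1-R_i) = 0.0005
R_sys = 1 - 0.0005 = 0.9995

0.9995


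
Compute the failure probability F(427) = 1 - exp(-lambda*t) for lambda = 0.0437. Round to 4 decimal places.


lambda = 0.0437, t = 427
lambda * t = 18.6599
exp(-18.6599) = 0.0
F(t) = 1 - 0.0
F(t) = 1.0

1.0


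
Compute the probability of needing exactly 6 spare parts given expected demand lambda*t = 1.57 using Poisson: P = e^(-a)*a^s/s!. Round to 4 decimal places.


a = 1.57, s = 6
e^(-a) = e^(-1.57) = 0.208
a^s = 1.57^6 = 14.9761
s! = 720
P = 0.208 * 14.9761 / 720
P = 0.0043

0.0043


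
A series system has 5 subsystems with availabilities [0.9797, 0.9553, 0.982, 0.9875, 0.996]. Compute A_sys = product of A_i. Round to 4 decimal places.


Subsystems: [0.9797, 0.9553, 0.982, 0.9875, 0.996]
After subsystem 1 (A=0.9797): product = 0.9797
After subsystem 2 (A=0.9553): product = 0.9359
After subsystem 3 (A=0.982): product = 0.9191
After subsystem 4 (A=0.9875): product = 0.9076
After subsystem 5 (A=0.996): product = 0.9039
A_sys = 0.9039

0.9039


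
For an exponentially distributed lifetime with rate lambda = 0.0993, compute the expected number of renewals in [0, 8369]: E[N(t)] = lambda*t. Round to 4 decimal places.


lambda = 0.0993
t = 8369
E[N(t)] = lambda * t
E[N(t)] = 0.0993 * 8369
E[N(t)] = 831.0417

831.0417


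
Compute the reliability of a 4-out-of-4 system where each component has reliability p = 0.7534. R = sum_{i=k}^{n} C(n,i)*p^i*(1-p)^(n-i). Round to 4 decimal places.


k = 4, n = 4, p = 0.7534
i=4: C(4,4)=1 * 0.7534^4 * 0.2466^0 = 0.3222
R = sum of terms = 0.3222

0.3222


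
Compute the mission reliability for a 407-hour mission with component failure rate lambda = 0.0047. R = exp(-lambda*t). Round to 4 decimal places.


lambda = 0.0047
mission_time = 407
lambda * t = 0.0047 * 407 = 1.9129
R = exp(-1.9129)
R = 0.1477

0.1477


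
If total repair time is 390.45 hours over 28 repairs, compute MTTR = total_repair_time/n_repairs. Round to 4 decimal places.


total_repair_time = 390.45
n_repairs = 28
MTTR = 390.45 / 28
MTTR = 13.9446

13.9446


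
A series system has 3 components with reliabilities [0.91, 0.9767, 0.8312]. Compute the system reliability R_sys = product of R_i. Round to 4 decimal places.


Components: [0.91, 0.9767, 0.8312]
After component 1 (R=0.91): product = 0.91
After component 2 (R=0.9767): product = 0.8888
After component 3 (R=0.8312): product = 0.7388
R_sys = 0.7388

0.7388


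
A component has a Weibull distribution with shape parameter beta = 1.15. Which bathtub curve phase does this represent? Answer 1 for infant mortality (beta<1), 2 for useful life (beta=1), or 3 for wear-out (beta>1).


beta = 1.15
Compare beta to 1:
beta < 1 => infant mortality (phase 1)
beta = 1 => useful life (phase 2)
beta > 1 => wear-out (phase 3)
Since beta = 1.15, this is wear-out (increasing failure rate)
Phase = 3

3


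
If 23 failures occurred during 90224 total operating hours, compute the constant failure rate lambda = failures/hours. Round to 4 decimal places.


failures = 23
total_hours = 90224
lambda = 23 / 90224
lambda = 0.0003

0.0003


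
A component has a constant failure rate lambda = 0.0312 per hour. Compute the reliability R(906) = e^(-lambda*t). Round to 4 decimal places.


lambda = 0.0312
t = 906
lambda * t = 28.2672
R(t) = e^(-28.2672)
R(t) = 0.0

0.0


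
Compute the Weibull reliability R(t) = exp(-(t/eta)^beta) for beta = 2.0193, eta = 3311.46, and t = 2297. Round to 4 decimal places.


beta = 2.0193, eta = 3311.46, t = 2297
t/eta = 2297 / 3311.46 = 0.6937
(t/eta)^beta = 0.6937^2.0193 = 0.4778
R(t) = exp(-0.4778)
R(t) = 0.6202

0.6202


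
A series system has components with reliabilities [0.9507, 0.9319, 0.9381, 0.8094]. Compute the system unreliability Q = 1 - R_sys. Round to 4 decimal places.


Components: [0.9507, 0.9319, 0.9381, 0.8094]
After component 1: product = 0.9507
After component 2: product = 0.886
After component 3: product = 0.8311
After component 4: product = 0.6727
R_sys = 0.6727
Q = 1 - 0.6727 = 0.3273

0.3273


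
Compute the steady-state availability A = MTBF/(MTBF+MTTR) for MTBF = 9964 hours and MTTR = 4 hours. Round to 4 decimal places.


MTBF = 9964
MTTR = 4
MTBF + MTTR = 9968
A = 9964 / 9968
A = 0.9996

0.9996


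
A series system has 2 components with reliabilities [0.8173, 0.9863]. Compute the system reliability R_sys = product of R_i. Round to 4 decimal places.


Components: [0.8173, 0.9863]
After component 1 (R=0.8173): product = 0.8173
After component 2 (R=0.9863): product = 0.8061
R_sys = 0.8061

0.8061


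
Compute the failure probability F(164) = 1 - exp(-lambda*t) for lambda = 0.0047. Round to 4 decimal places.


lambda = 0.0047, t = 164
lambda * t = 0.7708
exp(-0.7708) = 0.4626
F(t) = 1 - 0.4626
F(t) = 0.5374

0.5374


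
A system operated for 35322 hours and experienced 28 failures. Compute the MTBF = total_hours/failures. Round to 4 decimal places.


total_hours = 35322
failures = 28
MTBF = 35322 / 28
MTBF = 1261.5

1261.5


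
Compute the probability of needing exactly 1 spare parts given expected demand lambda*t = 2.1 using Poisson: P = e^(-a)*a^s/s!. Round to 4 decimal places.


a = 2.1, s = 1
e^(-a) = e^(-2.1) = 0.1225
a^s = 2.1^1 = 2.1
s! = 1
P = 0.1225 * 2.1 / 1
P = 0.2572

0.2572


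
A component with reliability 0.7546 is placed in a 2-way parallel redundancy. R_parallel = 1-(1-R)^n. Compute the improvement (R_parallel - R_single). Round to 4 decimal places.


R_single = 0.7546, n = 2
1 - R_single = 0.2454
(1 - R_single)^n = 0.2454^2 = 0.0602
R_parallel = 1 - 0.0602 = 0.9398
Improvement = 0.9398 - 0.7546
Improvement = 0.1852

0.1852


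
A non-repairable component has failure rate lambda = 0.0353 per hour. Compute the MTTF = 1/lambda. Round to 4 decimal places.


lambda = 0.0353
MTTF = 1 / 0.0353
MTTF = 28.3286

28.3286


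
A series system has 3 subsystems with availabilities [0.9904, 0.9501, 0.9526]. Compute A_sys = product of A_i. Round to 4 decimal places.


Subsystems: [0.9904, 0.9501, 0.9526]
After subsystem 1 (A=0.9904): product = 0.9904
After subsystem 2 (A=0.9501): product = 0.941
After subsystem 3 (A=0.9526): product = 0.8964
A_sys = 0.8964

0.8964


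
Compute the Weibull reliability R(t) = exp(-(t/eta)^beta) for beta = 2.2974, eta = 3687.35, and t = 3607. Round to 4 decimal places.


beta = 2.2974, eta = 3687.35, t = 3607
t/eta = 3607 / 3687.35 = 0.9782
(t/eta)^beta = 0.9782^2.2974 = 0.9506
R(t) = exp(-0.9506)
R(t) = 0.3865

0.3865
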